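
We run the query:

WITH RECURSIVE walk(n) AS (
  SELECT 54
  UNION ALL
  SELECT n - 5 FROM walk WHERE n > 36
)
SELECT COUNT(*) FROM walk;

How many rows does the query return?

5

Base: n=54.
Iteration 1: 54 > 36 holds -> n = 54 - 5 = 49.
Iteration 2: 49 > 36 holds -> n = 49 - 5 = 44.
Iteration 3: 44 > 36 holds -> n = 44 - 5 = 39.
Iteration 4: 39 > 36 holds -> n = 39 - 5 = 34.
Iteration 5: 34 > 36 fails; recursion stops.
Total rows emitted: 5.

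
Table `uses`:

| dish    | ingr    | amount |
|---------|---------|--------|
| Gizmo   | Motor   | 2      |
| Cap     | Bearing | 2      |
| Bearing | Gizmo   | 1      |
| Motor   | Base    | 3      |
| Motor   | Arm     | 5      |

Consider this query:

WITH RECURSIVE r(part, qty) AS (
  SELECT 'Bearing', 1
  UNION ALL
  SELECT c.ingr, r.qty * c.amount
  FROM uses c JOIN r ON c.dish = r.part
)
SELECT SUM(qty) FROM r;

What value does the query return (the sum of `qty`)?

Base: (Bearing, qty=1).
Iteration 1: components of {Bearing} -> Gizmo = 1*1 = 1.
Iteration 2: components of {Gizmo} -> Motor = 1*2 = 2.
Iteration 3: components of {Motor} -> Arm = 2*5 = 10, Base = 2*3 = 6.
Iteration 4: no further components; recursion stops.
SUM(qty) = 1 + 1 + 2 + 10 + 6 = 20.

20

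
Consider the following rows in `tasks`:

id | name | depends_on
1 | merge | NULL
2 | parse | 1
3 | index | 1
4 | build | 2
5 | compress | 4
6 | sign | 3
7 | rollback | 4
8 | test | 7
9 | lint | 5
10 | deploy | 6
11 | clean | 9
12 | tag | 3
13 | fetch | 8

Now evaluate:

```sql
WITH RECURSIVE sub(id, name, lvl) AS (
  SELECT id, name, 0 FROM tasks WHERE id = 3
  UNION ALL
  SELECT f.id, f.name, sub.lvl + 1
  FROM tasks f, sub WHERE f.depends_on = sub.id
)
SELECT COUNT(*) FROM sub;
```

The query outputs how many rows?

4

Base: id=3 (index) at lvl 0.
Iteration 1: rows with depends_on in {3} -> sign (id 6, lvl 1), tag (id 12, lvl 1).
Iteration 2: rows with depends_on in {6,12} -> deploy (id 10, lvl 2).
Iteration 3: no rows with depends_on in {10}; recursion stops.
Total rows emitted: 4.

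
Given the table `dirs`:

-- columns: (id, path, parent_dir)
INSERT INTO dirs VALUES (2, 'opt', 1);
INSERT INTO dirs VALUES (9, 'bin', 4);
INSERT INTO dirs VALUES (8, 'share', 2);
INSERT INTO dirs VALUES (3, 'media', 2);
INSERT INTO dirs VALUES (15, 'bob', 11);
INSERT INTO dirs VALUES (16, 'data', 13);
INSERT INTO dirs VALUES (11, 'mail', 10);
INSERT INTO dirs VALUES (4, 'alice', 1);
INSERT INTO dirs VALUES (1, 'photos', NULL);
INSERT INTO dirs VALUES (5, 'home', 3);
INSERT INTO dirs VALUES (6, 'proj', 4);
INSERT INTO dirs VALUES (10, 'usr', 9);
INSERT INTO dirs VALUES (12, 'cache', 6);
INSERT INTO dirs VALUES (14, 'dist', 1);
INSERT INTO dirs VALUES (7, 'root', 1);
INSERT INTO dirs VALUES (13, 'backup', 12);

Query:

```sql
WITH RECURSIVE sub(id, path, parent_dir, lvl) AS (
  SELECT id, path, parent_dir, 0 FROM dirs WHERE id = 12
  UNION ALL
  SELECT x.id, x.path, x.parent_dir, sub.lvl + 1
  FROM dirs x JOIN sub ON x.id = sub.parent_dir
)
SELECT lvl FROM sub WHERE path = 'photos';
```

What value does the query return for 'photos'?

3

Base: id=12 (cache), parent_dir=6, lvl 0.
Iteration 1: join on id=6 -> proj (id 6, parent_dir=4, lvl 1).
Iteration 2: join on id=4 -> alice (id 4, parent_dir=1, lvl 2).
Iteration 3: join on id=1 -> photos (id 1, parent_dir=NULL, lvl 3).
Iteration 4: parent_dir is NULL; no match; recursion stops.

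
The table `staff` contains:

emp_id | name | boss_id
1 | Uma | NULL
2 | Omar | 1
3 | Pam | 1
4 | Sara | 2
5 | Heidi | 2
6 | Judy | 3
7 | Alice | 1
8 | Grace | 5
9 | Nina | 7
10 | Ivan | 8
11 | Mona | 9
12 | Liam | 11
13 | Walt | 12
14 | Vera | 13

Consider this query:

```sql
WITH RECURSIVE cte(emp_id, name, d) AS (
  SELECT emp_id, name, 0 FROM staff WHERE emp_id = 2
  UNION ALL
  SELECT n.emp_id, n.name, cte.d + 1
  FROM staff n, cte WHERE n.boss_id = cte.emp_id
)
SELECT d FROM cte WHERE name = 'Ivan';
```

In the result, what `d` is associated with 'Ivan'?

Base: emp_id=2 (Omar) at d 0.
Iteration 1: rows with boss_id in {2} -> Sara (id 4, d 1), Heidi (id 5, d 1).
Iteration 2: rows with boss_id in {4,5} -> Grace (id 8, d 2).
Iteration 3: rows with boss_id in {8} -> Ivan (id 10, d 3).
Iteration 4: no rows with boss_id in {10}; recursion stops.

3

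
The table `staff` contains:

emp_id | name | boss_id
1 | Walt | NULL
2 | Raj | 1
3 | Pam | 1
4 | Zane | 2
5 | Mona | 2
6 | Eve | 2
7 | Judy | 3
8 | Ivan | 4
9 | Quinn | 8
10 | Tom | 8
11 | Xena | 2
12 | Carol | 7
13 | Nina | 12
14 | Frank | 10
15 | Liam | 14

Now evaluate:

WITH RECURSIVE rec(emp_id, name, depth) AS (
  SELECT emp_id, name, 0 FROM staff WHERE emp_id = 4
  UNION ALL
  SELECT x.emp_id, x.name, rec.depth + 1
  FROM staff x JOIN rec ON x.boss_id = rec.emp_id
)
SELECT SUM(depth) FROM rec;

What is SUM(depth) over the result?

12

Base: emp_id=4 (Zane) at depth 0.
Iteration 1: rows with boss_id in {4} -> Ivan (id 8, depth 1).
Iteration 2: rows with boss_id in {8} -> Quinn (id 9, depth 2), Tom (id 10, depth 2).
Iteration 3: rows with boss_id in {9,10} -> Frank (id 14, depth 3).
Iteration 4: rows with boss_id in {14} -> Liam (id 15, depth 4).
Iteration 5: no rows with boss_id in {15}; recursion stops.
SUM(depth) = 0 + 1 + 2 + 2 + 3 + 4 = 12.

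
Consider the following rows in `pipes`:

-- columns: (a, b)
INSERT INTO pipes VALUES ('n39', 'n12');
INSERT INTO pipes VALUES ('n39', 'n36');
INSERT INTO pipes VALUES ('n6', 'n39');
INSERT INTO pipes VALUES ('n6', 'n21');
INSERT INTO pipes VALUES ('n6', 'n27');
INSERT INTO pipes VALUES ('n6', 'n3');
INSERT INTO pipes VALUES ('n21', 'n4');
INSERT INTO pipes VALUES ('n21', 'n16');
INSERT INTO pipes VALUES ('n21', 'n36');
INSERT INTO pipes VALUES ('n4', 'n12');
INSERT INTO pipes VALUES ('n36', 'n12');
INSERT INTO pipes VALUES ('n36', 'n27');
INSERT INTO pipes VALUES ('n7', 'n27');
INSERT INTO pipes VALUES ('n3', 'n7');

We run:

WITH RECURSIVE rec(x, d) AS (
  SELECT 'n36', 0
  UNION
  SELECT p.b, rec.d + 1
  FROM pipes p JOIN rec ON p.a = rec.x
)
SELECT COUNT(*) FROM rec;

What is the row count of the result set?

Base: (n36, d=0).
Iteration 1: edges from {n36} -> (n12, d=1), (n27, d=1).
Iteration 2: no outgoing edges from {n12,n27}; recursion stops.
Total rows emitted: 3.

3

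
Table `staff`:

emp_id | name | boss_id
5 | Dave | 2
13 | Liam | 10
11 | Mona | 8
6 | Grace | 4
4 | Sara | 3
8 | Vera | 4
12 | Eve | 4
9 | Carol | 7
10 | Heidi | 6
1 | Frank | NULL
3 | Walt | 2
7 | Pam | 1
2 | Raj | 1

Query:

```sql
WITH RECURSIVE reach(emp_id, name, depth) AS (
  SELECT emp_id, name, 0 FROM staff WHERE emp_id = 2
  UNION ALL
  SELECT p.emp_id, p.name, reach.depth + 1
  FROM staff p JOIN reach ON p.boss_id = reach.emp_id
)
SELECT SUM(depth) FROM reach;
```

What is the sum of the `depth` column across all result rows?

26

Base: emp_id=2 (Raj) at depth 0.
Iteration 1: rows with boss_id in {2} -> Walt (id 3, depth 1), Dave (id 5, depth 1).
Iteration 2: rows with boss_id in {3,5} -> Sara (id 4, depth 2).
Iteration 3: rows with boss_id in {4} -> Grace (id 6, depth 3), Vera (id 8, depth 3), Eve (id 12, depth 3).
Iteration 4: rows with boss_id in {6,8,12} -> Heidi (id 10, depth 4), Mona (id 11, depth 4).
Iteration 5: rows with boss_id in {10,11} -> Liam (id 13, depth 5).
Iteration 6: no rows with boss_id in {13}; recursion stops.
SUM(depth) = 0 + 1 + 1 + 2 + 3 + 3 + 3 + 4 + 4 + 5 = 26.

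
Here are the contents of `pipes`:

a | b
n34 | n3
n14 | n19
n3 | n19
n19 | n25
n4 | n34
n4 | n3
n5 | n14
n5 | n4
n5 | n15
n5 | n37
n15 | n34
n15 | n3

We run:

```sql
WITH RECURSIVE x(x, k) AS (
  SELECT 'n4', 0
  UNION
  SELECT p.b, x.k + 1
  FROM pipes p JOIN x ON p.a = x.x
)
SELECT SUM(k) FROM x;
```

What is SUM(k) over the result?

16

Base: (n4, k=0).
Iteration 1: edges from {n4} -> (n3, k=1), (n34, k=1).
Iteration 2: edges from {n3,n34} -> (n19, k=2), (n3, k=2).
Iteration 3: edges from {n19,n3} -> (n19, k=3), (n25, k=3).
Iteration 4: edges from {n19,n25} -> (n25, k=4).
Iteration 5: no outgoing edges from {n25}; recursion stops.
SUM(k) = 0 + 1 + 1 + 2 + 2 + 3 + 3 + 4 = 16.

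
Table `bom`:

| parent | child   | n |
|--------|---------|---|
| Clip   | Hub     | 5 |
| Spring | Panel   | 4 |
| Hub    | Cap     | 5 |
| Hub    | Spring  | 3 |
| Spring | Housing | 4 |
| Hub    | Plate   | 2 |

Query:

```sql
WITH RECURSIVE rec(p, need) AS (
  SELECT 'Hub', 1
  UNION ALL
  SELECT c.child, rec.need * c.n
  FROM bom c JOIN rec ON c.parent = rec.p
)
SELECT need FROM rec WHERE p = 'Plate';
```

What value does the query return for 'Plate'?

Base: (Hub, need=1).
Iteration 1: components of {Hub} -> Cap = 1*5 = 5, Plate = 1*2 = 2, Spring = 1*3 = 3.
Iteration 2: components of {Cap,Plate,Spring} -> Housing = 3*4 = 12, Panel = 3*4 = 12.
Iteration 3: no further components; recursion stops.

2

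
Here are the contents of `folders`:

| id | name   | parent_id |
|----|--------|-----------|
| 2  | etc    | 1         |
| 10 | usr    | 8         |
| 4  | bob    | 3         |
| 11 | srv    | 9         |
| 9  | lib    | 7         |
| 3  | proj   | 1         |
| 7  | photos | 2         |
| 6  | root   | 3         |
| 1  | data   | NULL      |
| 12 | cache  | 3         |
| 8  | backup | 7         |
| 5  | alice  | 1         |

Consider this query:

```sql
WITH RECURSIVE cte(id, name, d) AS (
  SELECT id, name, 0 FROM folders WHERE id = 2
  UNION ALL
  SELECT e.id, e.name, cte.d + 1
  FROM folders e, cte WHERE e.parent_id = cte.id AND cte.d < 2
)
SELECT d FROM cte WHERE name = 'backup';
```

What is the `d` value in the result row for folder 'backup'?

Base: id=2 (etc) at d 0.
Iteration 1: rows with parent_id in {2} -> photos (id 7, d 1).
Iteration 2: rows with parent_id in {7} -> backup (id 8, d 2), lib (id 9, d 2).
Iteration 3: d < 2 fails for all current rows; recursion stops.

2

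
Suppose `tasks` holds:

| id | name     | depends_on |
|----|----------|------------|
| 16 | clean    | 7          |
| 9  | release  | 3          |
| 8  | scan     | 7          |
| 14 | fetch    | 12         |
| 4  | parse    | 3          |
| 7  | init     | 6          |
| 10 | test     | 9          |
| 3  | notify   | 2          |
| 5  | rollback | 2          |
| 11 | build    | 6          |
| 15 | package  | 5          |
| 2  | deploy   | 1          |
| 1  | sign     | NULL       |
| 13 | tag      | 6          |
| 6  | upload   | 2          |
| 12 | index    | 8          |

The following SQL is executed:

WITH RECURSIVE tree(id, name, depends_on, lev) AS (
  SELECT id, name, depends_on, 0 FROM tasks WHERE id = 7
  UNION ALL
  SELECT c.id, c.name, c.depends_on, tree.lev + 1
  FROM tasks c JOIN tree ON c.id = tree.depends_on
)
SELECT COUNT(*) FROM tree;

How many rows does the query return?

Base: id=7 (init), depends_on=6, lev 0.
Iteration 1: join on id=6 -> upload (id 6, depends_on=2, lev 1).
Iteration 2: join on id=2 -> deploy (id 2, depends_on=1, lev 2).
Iteration 3: join on id=1 -> sign (id 1, depends_on=NULL, lev 3).
Iteration 4: depends_on is NULL; no match; recursion stops.
Total rows emitted: 4.

4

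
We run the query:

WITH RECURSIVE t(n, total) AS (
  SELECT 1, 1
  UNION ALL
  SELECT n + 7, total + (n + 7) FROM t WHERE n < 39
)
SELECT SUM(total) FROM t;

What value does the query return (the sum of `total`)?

Base: n=1, total=1.
Iteration 1: 1 < 39 holds -> n = 1 + 7 = 8, total = 1 + 8 = 9.
Iteration 2: 8 < 39 holds -> n = 8 + 7 = 15, total = 9 + 15 = 24.
Iteration 3: 15 < 39 holds -> n = 15 + 7 = 22, total = 24 + 22 = 46.
Iteration 4: 22 < 39 holds -> n = 22 + 7 = 29, total = 46 + 29 = 75.
Iteration 5: 29 < 39 holds -> n = 29 + 7 = 36, total = 75 + 36 = 111.
Iteration 6: 36 < 39 holds -> n = 36 + 7 = 43, total = 111 + 43 = 154.
Iteration 7: 43 < 39 fails; recursion stops.
SUM(total) = 1 + 9 + 24 + 46 + 75 + 111 + 154 = 420.

420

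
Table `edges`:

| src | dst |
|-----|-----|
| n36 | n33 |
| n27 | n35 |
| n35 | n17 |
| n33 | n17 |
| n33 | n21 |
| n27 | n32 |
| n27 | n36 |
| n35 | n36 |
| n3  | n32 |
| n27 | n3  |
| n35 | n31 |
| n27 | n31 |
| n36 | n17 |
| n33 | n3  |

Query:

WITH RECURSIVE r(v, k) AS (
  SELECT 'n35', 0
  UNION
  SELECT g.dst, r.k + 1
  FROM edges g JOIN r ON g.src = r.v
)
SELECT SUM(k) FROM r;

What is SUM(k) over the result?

Base: (n35, k=0).
Iteration 1: edges from {n35} -> (n17, k=1), (n31, k=1), (n36, k=1).
Iteration 2: edges from {n17,n31,n36} -> (n17, k=2), (n33, k=2).
Iteration 3: edges from {n17,n33} -> (n17, k=3), (n21, k=3), (n3, k=3).
Iteration 4: edges from {n17,n21,n3} -> (n32, k=4).
Iteration 5: no outgoing edges from {n32}; recursion stops.
SUM(k) = 0 + 1 + 1 + 1 + 2 + 2 + 3 + 3 + 3 + 4 = 20.

20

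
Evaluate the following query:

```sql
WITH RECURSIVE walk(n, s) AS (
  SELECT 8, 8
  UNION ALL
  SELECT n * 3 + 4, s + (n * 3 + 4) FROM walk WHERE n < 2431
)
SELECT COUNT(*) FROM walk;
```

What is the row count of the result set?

Base: n=8, s=8.
Iteration 1: 8 < 2431 holds -> n = 8 * 3 + 4 = 28, s = 8 + 28 = 36.
Iteration 2: 28 < 2431 holds -> n = 28 * 3 + 4 = 88, s = 36 + 88 = 124.
Iteration 3: 88 < 2431 holds -> n = 88 * 3 + 4 = 268, s = 124 + 268 = 392.
Iteration 4: 268 < 2431 holds -> n = 268 * 3 + 4 = 808, s = 392 + 808 = 1200.
Iteration 5: 808 < 2431 holds -> n = 808 * 3 + 4 = 2428, s = 1200 + 2428 = 3628.
Iteration 6: 2428 < 2431 holds -> n = 2428 * 3 + 4 = 7288, s = 3628 + 7288 = 10916.
Iteration 7: 7288 < 2431 fails; recursion stops.
Total rows emitted: 7.

7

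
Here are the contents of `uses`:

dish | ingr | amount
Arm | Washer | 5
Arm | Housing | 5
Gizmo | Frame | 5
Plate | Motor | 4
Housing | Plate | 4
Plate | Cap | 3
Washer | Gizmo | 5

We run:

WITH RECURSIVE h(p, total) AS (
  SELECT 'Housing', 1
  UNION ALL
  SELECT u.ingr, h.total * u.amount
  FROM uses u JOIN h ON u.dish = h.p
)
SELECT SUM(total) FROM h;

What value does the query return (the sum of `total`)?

Base: (Housing, total=1).
Iteration 1: components of {Housing} -> Plate = 1*4 = 4.
Iteration 2: components of {Plate} -> Cap = 4*3 = 12, Motor = 4*4 = 16.
Iteration 3: no further components; recursion stops.
SUM(total) = 1 + 4 + 12 + 16 = 33.

33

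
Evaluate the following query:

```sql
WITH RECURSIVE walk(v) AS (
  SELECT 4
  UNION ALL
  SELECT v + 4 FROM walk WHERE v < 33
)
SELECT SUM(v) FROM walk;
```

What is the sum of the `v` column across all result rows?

Base: v=4.
Iteration 1: 4 < 33 holds -> v = 4 + 4 = 8.
Iteration 2: 8 < 33 holds -> v = 8 + 4 = 12.
Iteration 3: 12 < 33 holds -> v = 12 + 4 = 16.
Iteration 4: 16 < 33 holds -> v = 16 + 4 = 20.
Iteration 5: 20 < 33 holds -> v = 20 + 4 = 24.
Iteration 6: 24 < 33 holds -> v = 24 + 4 = 28.
Iteration 7: 28 < 33 holds -> v = 28 + 4 = 32.
Iteration 8: 32 < 33 holds -> v = 32 + 4 = 36.
Iteration 9: 36 < 33 fails; recursion stops.
SUM(v) = 4 + 8 + 12 + 16 + 20 + 24 + 28 + 32 + 36 = 180.

180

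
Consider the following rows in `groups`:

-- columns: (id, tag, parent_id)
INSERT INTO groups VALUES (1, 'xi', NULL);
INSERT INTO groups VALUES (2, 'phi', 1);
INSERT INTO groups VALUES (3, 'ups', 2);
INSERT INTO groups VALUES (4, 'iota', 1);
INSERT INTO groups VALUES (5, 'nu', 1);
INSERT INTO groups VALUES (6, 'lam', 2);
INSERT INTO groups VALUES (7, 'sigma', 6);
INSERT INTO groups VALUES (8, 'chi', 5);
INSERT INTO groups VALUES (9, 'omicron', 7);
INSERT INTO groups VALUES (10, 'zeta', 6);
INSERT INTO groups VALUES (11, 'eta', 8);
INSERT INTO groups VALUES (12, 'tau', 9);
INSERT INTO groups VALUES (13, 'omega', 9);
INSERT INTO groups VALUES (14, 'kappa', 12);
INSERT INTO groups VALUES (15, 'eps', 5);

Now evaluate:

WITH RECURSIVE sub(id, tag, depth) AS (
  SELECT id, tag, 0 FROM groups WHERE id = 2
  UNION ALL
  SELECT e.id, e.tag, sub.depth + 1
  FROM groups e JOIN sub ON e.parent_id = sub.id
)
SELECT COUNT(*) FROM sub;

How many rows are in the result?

9

Base: id=2 (phi) at depth 0.
Iteration 1: rows with parent_id in {2} -> ups (id 3, depth 1), lam (id 6, depth 1).
Iteration 2: rows with parent_id in {3,6} -> sigma (id 7, depth 2), zeta (id 10, depth 2).
Iteration 3: rows with parent_id in {7,10} -> omicron (id 9, depth 3).
Iteration 4: rows with parent_id in {9} -> tau (id 12, depth 4), omega (id 13, depth 4).
Iteration 5: rows with parent_id in {12,13} -> kappa (id 14, depth 5).
Iteration 6: no rows with parent_id in {14}; recursion stops.
Total rows emitted: 9.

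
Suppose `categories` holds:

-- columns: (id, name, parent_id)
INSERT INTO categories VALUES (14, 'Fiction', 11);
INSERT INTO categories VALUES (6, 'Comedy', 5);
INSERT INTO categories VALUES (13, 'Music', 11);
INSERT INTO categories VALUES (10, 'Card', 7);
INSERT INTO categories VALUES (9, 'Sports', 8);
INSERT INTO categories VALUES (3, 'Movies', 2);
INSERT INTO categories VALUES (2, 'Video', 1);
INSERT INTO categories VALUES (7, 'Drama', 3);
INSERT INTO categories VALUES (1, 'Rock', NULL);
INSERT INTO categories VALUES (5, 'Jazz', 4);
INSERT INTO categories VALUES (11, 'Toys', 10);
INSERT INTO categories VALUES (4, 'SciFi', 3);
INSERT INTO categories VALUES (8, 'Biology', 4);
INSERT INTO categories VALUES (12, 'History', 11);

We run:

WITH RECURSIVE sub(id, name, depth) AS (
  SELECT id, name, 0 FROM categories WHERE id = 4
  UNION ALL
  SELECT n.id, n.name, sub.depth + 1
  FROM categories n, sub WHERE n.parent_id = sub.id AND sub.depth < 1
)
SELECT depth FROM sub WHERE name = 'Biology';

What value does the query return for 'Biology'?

Base: id=4 (SciFi) at depth 0.
Iteration 1: rows with parent_id in {4} -> Jazz (id 5, depth 1), Biology (id 8, depth 1).
Iteration 2: depth < 1 fails for all current rows; recursion stops.

1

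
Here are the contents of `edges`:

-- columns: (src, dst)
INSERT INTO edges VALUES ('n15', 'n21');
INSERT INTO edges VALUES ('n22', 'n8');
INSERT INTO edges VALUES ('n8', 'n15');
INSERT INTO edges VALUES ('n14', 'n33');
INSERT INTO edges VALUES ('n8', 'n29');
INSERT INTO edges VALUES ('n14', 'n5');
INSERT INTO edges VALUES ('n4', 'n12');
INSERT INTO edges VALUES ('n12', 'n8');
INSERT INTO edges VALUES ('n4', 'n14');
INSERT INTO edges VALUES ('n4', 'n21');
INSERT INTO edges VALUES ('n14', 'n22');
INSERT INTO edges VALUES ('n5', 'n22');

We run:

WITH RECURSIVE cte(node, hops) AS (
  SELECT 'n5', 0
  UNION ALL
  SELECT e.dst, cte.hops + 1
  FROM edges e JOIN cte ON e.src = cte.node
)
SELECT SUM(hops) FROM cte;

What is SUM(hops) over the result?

13

Base: (n5, hops=0).
Iteration 1: edges from {n5} -> (n22, hops=1).
Iteration 2: edges from {n22} -> (n8, hops=2).
Iteration 3: edges from {n8} -> (n15, hops=3), (n29, hops=3).
Iteration 4: edges from {n15,n29} -> (n21, hops=4).
Iteration 5: no outgoing edges from {n21}; recursion stops.
SUM(hops) = 0 + 1 + 2 + 3 + 3 + 4 = 13.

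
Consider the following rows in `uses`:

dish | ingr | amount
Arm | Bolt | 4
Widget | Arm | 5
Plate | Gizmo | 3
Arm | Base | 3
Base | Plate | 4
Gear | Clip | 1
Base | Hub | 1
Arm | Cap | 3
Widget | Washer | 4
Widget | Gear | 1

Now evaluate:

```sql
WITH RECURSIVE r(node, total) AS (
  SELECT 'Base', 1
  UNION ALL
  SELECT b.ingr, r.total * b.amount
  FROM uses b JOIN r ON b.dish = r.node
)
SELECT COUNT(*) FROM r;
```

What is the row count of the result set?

Base: (Base, total=1).
Iteration 1: components of {Base} -> Hub = 1*1 = 1, Plate = 1*4 = 4.
Iteration 2: components of {Hub,Plate} -> Gizmo = 4*3 = 12.
Iteration 3: no further components; recursion stops.
Total rows emitted: 4.

4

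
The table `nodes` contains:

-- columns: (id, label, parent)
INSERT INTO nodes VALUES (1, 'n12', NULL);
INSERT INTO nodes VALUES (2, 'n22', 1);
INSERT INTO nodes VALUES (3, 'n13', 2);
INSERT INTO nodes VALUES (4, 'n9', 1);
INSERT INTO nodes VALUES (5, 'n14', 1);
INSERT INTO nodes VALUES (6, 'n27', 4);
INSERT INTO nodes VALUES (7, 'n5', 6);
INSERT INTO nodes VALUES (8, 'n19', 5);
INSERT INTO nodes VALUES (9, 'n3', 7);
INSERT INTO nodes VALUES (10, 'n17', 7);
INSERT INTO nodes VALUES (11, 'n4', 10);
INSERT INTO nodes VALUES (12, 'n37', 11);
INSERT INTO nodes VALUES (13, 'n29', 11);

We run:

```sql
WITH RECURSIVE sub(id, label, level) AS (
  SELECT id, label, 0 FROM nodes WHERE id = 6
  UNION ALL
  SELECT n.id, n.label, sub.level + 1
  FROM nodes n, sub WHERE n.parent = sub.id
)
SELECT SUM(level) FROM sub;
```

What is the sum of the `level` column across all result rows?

16

Base: id=6 (n27) at level 0.
Iteration 1: rows with parent in {6} -> n5 (id 7, level 1).
Iteration 2: rows with parent in {7} -> n3 (id 9, level 2), n17 (id 10, level 2).
Iteration 3: rows with parent in {9,10} -> n4 (id 11, level 3).
Iteration 4: rows with parent in {11} -> n37 (id 12, level 4), n29 (id 13, level 4).
Iteration 5: no rows with parent in {12,13}; recursion stops.
SUM(level) = 0 + 1 + 2 + 2 + 3 + 4 + 4 = 16.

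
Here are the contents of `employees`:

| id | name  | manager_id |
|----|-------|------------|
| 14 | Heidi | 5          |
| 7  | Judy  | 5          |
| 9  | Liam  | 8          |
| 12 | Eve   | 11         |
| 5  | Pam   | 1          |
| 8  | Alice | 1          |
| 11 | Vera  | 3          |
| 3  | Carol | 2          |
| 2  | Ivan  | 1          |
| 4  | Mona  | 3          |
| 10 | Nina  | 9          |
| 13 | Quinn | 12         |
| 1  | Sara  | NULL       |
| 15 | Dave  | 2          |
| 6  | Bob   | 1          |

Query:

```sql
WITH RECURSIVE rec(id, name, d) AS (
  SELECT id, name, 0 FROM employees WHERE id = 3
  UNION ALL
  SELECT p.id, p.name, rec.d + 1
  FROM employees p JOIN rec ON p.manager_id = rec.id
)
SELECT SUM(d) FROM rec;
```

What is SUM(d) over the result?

7

Base: id=3 (Carol) at d 0.
Iteration 1: rows with manager_id in {3} -> Mona (id 4, d 1), Vera (id 11, d 1).
Iteration 2: rows with manager_id in {4,11} -> Eve (id 12, d 2).
Iteration 3: rows with manager_id in {12} -> Quinn (id 13, d 3).
Iteration 4: no rows with manager_id in {13}; recursion stops.
SUM(d) = 0 + 1 + 1 + 2 + 3 = 7.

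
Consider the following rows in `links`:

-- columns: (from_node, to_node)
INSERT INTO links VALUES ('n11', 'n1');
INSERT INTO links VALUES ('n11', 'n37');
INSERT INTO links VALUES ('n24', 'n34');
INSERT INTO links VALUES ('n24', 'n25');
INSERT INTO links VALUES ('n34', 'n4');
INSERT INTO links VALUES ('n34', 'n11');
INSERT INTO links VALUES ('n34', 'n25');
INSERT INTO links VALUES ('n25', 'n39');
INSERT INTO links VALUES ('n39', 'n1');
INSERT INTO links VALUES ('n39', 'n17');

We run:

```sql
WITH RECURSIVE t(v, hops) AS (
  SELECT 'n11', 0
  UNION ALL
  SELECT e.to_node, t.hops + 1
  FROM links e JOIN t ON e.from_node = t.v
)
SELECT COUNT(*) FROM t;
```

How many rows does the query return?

3

Base: (n11, hops=0).
Iteration 1: edges from {n11} -> (n1, hops=1), (n37, hops=1).
Iteration 2: no outgoing edges from {n1,n37}; recursion stops.
Total rows emitted: 3.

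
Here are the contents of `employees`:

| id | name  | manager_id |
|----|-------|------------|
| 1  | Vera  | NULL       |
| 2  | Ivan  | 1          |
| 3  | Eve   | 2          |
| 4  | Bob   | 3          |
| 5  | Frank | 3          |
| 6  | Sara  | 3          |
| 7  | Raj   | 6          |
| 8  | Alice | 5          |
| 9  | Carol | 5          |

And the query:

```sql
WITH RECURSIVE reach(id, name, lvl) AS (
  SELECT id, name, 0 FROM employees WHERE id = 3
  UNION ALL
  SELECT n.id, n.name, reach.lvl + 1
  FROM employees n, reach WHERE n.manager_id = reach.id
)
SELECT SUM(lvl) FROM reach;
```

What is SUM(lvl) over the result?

9

Base: id=3 (Eve) at lvl 0.
Iteration 1: rows with manager_id in {3} -> Bob (id 4, lvl 1), Frank (id 5, lvl 1), Sara (id 6, lvl 1).
Iteration 2: rows with manager_id in {4,5,6} -> Raj (id 7, lvl 2), Alice (id 8, lvl 2), Carol (id 9, lvl 2).
Iteration 3: no rows with manager_id in {7,8,9}; recursion stops.
SUM(lvl) = 0 + 1 + 1 + 1 + 2 + 2 + 2 = 9.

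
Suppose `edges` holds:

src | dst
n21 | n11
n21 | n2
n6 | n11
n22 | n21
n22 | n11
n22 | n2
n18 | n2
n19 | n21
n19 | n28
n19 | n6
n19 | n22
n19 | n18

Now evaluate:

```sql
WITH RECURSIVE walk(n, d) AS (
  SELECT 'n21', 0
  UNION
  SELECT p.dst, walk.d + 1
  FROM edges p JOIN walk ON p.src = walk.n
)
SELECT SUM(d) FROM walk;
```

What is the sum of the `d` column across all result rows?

2

Base: (n21, d=0).
Iteration 1: edges from {n21} -> (n11, d=1), (n2, d=1).
Iteration 2: no outgoing edges from {n11,n2}; recursion stops.
SUM(d) = 0 + 1 + 1 = 2.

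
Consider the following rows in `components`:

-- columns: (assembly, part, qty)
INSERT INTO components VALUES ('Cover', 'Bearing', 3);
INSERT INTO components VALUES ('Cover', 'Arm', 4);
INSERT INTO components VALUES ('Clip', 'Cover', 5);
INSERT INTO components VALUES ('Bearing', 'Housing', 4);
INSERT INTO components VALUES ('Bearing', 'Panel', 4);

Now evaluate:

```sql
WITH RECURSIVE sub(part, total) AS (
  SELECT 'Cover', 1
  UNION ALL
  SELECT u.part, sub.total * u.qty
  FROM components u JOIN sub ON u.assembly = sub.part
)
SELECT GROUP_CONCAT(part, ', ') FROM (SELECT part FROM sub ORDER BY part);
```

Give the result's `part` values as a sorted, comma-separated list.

Base: (Cover, total=1).
Iteration 1: components of {Cover} -> Arm = 1*4 = 4, Bearing = 1*3 = 3.
Iteration 2: components of {Arm,Bearing} -> Housing = 3*4 = 12, Panel = 3*4 = 12.
Iteration 3: no further components; recursion stops.

Arm, Bearing, Cover, Housing, Panel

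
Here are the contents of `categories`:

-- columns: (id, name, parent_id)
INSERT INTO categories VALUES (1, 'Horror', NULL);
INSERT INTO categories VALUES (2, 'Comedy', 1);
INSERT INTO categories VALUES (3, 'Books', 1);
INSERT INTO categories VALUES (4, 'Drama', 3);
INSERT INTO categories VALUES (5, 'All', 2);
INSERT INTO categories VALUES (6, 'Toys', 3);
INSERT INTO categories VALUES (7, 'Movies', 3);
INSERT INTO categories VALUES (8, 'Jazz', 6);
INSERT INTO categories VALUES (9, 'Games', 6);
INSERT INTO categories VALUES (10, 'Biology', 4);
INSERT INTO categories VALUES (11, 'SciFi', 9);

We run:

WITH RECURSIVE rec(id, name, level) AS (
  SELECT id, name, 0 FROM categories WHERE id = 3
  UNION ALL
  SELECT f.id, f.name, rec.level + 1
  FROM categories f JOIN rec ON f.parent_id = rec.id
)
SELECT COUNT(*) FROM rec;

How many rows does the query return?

Base: id=3 (Books) at level 0.
Iteration 1: rows with parent_id in {3} -> Drama (id 4, level 1), Toys (id 6, level 1), Movies (id 7, level 1).
Iteration 2: rows with parent_id in {4,6,7} -> Jazz (id 8, level 2), Games (id 9, level 2), Biology (id 10, level 2).
Iteration 3: rows with parent_id in {8,9,10} -> SciFi (id 11, level 3).
Iteration 4: no rows with parent_id in {11}; recursion stops.
Total rows emitted: 8.

8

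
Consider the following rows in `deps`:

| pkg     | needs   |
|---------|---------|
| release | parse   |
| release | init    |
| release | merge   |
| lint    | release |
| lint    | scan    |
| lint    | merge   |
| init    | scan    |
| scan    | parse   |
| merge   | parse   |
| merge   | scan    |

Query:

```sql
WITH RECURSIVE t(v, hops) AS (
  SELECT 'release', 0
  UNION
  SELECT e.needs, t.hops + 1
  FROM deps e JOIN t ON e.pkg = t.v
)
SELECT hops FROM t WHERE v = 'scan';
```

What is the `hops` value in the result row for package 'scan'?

Base: (release, hops=0).
Iteration 1: edges from {release} -> (init, hops=1), (merge, hops=1), (parse, hops=1).
Iteration 2: edges from {init,merge,parse} -> (parse, hops=2), (scan, hops=2). [UNION drops 1 duplicate row(s)]
Iteration 3: edges from {parse,scan} -> (parse, hops=3).
Iteration 4: no outgoing edges from {parse}; recursion stops.

2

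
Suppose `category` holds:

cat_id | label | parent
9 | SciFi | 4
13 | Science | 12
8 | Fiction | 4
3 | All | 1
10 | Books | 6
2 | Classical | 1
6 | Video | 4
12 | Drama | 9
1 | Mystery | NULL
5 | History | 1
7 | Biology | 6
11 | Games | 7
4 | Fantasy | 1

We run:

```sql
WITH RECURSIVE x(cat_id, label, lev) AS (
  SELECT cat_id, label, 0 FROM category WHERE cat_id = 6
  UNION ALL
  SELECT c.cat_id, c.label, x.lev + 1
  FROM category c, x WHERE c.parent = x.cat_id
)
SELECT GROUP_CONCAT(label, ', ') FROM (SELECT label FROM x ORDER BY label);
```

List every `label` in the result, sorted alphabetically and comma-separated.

Base: cat_id=6 (Video) at lev 0.
Iteration 1: rows with parent in {6} -> Biology (id 7, lev 1), Books (id 10, lev 1).
Iteration 2: rows with parent in {7,10} -> Games (id 11, lev 2).
Iteration 3: no rows with parent in {11}; recursion stops.

Biology, Books, Games, Video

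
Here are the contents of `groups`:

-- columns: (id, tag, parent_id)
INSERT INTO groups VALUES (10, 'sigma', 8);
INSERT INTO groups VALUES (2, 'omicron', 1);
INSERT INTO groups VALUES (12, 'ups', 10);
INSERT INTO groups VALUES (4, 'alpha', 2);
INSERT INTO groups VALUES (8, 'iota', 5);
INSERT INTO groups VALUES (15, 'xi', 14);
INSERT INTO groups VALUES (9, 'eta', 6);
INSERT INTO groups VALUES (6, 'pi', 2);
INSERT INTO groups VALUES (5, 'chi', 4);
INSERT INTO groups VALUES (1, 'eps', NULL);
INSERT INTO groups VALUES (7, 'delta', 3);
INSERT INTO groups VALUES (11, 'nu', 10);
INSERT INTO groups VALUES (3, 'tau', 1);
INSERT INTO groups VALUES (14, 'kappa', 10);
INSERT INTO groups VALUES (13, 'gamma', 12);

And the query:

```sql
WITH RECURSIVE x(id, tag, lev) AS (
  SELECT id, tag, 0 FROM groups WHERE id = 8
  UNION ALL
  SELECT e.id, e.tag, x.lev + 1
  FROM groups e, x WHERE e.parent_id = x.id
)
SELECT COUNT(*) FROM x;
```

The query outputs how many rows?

Base: id=8 (iota) at lev 0.
Iteration 1: rows with parent_id in {8} -> sigma (id 10, lev 1).
Iteration 2: rows with parent_id in {10} -> nu (id 11, lev 2), ups (id 12, lev 2), kappa (id 14, lev 2).
Iteration 3: rows with parent_id in {11,12,14} -> gamma (id 13, lev 3), xi (id 15, lev 3).
Iteration 4: no rows with parent_id in {13,15}; recursion stops.
Total rows emitted: 7.

7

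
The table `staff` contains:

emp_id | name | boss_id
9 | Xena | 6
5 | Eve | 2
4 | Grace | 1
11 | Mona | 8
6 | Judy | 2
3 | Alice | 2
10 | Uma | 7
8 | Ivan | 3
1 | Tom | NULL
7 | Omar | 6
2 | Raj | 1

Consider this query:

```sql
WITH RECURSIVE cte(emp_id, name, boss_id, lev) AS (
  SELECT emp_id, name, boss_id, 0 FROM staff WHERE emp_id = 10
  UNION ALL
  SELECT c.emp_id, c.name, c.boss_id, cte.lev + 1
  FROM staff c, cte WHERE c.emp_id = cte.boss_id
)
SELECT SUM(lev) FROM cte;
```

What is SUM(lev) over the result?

Base: emp_id=10 (Uma), boss_id=7, lev 0.
Iteration 1: join on emp_id=7 -> Omar (id 7, boss_id=6, lev 1).
Iteration 2: join on emp_id=6 -> Judy (id 6, boss_id=2, lev 2).
Iteration 3: join on emp_id=2 -> Raj (id 2, boss_id=1, lev 3).
Iteration 4: join on emp_id=1 -> Tom (id 1, boss_id=NULL, lev 4).
Iteration 5: boss_id is NULL; no match; recursion stops.
SUM(lev) = 0 + 1 + 2 + 3 + 4 = 10.

10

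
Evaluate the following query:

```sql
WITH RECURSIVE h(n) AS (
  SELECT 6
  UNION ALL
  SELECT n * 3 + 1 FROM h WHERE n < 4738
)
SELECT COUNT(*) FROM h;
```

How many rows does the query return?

Base: n=6.
Iteration 1: 6 < 4738 holds -> n = 6 * 3 + 1 = 19.
Iteration 2: 19 < 4738 holds -> n = 19 * 3 + 1 = 58.
Iteration 3: 58 < 4738 holds -> n = 58 * 3 + 1 = 175.
Iteration 4: 175 < 4738 holds -> n = 175 * 3 + 1 = 526.
Iteration 5: 526 < 4738 holds -> n = 526 * 3 + 1 = 1579.
Iteration 6: 1579 < 4738 holds -> n = 1579 * 3 + 1 = 4738.
Iteration 7: 4738 < 4738 fails; recursion stops.
Total rows emitted: 7.

7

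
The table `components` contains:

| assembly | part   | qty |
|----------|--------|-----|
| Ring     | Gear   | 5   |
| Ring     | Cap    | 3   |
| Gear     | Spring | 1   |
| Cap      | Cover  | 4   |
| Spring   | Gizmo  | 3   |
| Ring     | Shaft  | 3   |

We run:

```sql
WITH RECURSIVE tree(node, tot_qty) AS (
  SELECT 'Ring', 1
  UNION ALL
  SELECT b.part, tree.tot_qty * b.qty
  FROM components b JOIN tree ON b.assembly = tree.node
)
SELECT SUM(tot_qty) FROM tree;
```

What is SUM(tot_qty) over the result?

Base: (Ring, tot_qty=1).
Iteration 1: components of {Ring} -> Cap = 1*3 = 3, Gear = 1*5 = 5, Shaft = 1*3 = 3.
Iteration 2: components of {Cap,Gear,Shaft} -> Cover = 3*4 = 12, Spring = 5*1 = 5.
Iteration 3: components of {Cover,Spring} -> Gizmo = 5*3 = 15.
Iteration 4: no further components; recursion stops.
SUM(tot_qty) = 1 + 5 + 3 + 3 + 5 + 12 + 15 = 44.

44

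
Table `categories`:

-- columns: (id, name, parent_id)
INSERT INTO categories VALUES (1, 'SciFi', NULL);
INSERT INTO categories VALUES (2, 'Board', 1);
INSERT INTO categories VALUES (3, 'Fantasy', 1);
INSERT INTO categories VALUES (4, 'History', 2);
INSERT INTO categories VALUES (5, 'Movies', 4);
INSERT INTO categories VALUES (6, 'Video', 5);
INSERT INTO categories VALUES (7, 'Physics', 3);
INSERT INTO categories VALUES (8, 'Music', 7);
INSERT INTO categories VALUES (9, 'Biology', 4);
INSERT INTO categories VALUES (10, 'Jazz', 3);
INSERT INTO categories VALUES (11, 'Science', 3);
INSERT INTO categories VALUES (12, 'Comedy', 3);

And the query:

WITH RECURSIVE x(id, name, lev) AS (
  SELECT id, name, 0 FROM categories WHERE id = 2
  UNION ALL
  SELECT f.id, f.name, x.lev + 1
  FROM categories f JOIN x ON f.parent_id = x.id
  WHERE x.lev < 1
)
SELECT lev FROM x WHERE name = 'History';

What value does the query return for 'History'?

1

Base: id=2 (Board) at lev 0.
Iteration 1: rows with parent_id in {2} -> History (id 4, lev 1).
Iteration 2: lev < 1 fails for all current rows; recursion stops.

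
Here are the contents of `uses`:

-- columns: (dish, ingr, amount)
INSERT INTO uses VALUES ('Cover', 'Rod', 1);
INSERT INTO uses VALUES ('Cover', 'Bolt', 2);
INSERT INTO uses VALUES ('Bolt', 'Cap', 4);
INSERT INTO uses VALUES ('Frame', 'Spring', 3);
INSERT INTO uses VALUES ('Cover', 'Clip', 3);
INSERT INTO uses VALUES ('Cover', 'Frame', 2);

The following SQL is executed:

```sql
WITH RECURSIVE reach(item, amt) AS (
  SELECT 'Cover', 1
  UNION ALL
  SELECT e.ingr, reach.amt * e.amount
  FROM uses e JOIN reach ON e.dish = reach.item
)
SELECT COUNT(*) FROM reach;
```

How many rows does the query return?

7

Base: (Cover, amt=1).
Iteration 1: components of {Cover} -> Bolt = 1*2 = 2, Clip = 1*3 = 3, Frame = 1*2 = 2, Rod = 1*1 = 1.
Iteration 2: components of {Bolt,Clip,Frame,Rod} -> Cap = 2*4 = 8, Spring = 2*3 = 6.
Iteration 3: no further components; recursion stops.
Total rows emitted: 7.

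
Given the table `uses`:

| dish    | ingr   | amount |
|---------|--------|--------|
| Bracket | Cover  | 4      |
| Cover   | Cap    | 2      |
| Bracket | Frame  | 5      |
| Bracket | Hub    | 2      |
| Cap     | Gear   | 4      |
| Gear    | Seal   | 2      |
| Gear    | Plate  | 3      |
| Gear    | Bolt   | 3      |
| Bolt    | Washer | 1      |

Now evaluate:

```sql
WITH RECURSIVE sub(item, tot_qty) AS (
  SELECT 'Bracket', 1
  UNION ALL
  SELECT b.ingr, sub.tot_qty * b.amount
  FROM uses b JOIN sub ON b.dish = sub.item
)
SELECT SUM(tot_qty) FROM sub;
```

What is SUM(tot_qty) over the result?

404

Base: (Bracket, tot_qty=1).
Iteration 1: components of {Bracket} -> Cover = 1*4 = 4, Frame = 1*5 = 5, Hub = 1*2 = 2.
Iteration 2: components of {Cover,Frame,Hub} -> Cap = 4*2 = 8.
Iteration 3: components of {Cap} -> Gear = 8*4 = 32.
Iteration 4: components of {Gear} -> Bolt = 32*3 = 96, Plate = 32*3 = 96, Seal = 32*2 = 64.
Iteration 5: components of {Bolt,Plate,Seal} -> Washer = 96*1 = 96.
Iteration 6: no further components; recursion stops.
SUM(tot_qty) = 1 + 4 + 5 + 2 + 8 + 32 + 64 + 96 + 96 + 96 = 404.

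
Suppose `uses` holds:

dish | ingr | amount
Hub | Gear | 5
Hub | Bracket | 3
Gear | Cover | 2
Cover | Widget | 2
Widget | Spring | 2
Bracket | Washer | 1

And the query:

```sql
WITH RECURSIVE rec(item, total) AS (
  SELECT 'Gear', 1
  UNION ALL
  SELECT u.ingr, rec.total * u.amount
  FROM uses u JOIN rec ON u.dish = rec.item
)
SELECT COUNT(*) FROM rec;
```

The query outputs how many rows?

4

Base: (Gear, total=1).
Iteration 1: components of {Gear} -> Cover = 1*2 = 2.
Iteration 2: components of {Cover} -> Widget = 2*2 = 4.
Iteration 3: components of {Widget} -> Spring = 4*2 = 8.
Iteration 4: no further components; recursion stops.
Total rows emitted: 4.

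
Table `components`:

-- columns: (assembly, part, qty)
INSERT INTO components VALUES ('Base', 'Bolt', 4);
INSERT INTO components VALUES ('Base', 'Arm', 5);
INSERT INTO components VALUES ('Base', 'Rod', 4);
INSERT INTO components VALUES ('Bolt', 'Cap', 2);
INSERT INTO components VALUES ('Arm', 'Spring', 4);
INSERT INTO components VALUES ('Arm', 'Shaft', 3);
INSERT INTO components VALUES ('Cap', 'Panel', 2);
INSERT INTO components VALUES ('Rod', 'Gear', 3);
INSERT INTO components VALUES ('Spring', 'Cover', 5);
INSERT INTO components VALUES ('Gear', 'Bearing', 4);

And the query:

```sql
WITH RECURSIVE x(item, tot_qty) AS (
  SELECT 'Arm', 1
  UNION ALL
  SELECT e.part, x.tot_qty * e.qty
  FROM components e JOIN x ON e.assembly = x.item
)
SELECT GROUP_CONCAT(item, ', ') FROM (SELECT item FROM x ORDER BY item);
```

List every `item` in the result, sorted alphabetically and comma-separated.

Arm, Cover, Shaft, Spring

Base: (Arm, tot_qty=1).
Iteration 1: components of {Arm} -> Shaft = 1*3 = 3, Spring = 1*4 = 4.
Iteration 2: components of {Shaft,Spring} -> Cover = 4*5 = 20.
Iteration 3: no further components; recursion stops.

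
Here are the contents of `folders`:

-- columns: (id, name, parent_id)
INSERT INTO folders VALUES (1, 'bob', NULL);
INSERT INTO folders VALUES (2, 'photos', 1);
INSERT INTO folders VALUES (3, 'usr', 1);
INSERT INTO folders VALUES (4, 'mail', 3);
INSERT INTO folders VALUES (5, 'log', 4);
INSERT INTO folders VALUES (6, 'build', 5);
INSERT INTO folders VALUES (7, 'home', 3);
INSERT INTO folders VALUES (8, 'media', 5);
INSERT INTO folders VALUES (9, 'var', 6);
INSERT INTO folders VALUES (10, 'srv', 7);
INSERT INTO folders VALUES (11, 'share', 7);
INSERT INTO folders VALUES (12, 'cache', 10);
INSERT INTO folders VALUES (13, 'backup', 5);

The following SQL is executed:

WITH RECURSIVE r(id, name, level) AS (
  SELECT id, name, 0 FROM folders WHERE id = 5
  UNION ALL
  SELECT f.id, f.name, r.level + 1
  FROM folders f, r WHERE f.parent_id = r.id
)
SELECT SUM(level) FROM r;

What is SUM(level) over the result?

Base: id=5 (log) at level 0.
Iteration 1: rows with parent_id in {5} -> build (id 6, level 1), media (id 8, level 1), backup (id 13, level 1).
Iteration 2: rows with parent_id in {6,8,13} -> var (id 9, level 2).
Iteration 3: no rows with parent_id in {9}; recursion stops.
SUM(level) = 0 + 1 + 1 + 1 + 2 = 5.

5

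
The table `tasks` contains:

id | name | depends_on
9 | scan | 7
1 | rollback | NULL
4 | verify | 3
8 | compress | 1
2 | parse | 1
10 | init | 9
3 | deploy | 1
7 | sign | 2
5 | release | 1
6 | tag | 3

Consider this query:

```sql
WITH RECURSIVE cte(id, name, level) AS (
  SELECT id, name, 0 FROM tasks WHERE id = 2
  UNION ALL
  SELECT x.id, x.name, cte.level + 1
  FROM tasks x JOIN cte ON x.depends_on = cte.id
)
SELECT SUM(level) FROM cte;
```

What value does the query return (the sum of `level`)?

Base: id=2 (parse) at level 0.
Iteration 1: rows with depends_on in {2} -> sign (id 7, level 1).
Iteration 2: rows with depends_on in {7} -> scan (id 9, level 2).
Iteration 3: rows with depends_on in {9} -> init (id 10, level 3).
Iteration 4: no rows with depends_on in {10}; recursion stops.
SUM(level) = 0 + 1 + 2 + 3 = 6.

6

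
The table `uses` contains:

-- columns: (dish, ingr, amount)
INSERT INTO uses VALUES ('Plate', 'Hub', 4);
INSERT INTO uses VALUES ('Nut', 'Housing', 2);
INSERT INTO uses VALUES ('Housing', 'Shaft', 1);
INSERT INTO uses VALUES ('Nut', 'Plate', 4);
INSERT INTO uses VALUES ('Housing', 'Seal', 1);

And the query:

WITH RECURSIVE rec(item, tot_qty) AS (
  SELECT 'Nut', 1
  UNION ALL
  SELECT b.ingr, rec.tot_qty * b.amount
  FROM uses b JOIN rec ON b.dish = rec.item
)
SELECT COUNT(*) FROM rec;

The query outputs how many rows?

Base: (Nut, tot_qty=1).
Iteration 1: components of {Nut} -> Housing = 1*2 = 2, Plate = 1*4 = 4.
Iteration 2: components of {Housing,Plate} -> Hub = 4*4 = 16, Seal = 2*1 = 2, Shaft = 2*1 = 2.
Iteration 3: no further components; recursion stops.
Total rows emitted: 6.

6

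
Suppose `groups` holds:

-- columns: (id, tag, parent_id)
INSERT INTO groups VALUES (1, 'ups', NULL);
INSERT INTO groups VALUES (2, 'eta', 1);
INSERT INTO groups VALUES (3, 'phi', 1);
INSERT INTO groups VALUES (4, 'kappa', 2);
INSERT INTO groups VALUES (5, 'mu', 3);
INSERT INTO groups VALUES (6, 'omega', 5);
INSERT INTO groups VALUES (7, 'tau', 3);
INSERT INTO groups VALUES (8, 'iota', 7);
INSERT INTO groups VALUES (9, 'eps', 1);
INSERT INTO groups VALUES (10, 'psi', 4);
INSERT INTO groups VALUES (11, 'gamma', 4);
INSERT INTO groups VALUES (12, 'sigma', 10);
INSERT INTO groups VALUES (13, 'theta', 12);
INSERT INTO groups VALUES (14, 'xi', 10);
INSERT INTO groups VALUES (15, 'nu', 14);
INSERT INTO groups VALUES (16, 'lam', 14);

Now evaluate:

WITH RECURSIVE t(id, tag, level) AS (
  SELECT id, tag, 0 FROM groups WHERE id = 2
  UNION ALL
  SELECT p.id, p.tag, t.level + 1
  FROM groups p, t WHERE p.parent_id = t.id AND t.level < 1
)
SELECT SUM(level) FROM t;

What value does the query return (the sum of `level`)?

1

Base: id=2 (eta) at level 0.
Iteration 1: rows with parent_id in {2} -> kappa (id 4, level 1).
Iteration 2: level < 1 fails for all current rows; recursion stops.
SUM(level) = 0 + 1 = 1.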